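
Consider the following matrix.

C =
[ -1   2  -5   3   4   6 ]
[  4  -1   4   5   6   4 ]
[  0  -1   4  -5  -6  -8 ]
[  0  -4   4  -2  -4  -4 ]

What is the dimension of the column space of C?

Row reduce to echelon form.
R2 ← R2 + (4)·R1: [0, 7, -16, 17, 22, 28]
R3 ← R3 + (1/7)·R2: [0, 0, 12/7, -18/7, -20/7, -4]
R4 ← R4 + (4/7)·R2: [0, 0, -36/7, 54/7, 60/7, 12]
R4 ← R4 + (3)·R3: [0, 0, 0, 0, 0, 0]
Echelon form has 3 nonzero rows, so rank(C) = 3.
The column space has dimension equal to the rank: 3.

3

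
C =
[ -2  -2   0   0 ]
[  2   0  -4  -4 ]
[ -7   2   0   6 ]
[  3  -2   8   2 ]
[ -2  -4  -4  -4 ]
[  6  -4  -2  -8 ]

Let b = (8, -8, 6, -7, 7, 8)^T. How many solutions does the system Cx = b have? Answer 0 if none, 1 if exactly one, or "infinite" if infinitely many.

Row reduce the augmented matrix [C | b].
R2 ← R2 + R1: [0, -2, -4, -4, 0]
R3 ← R3 − (7/2)·R1: [0, 9, 0, 6, -22]
R4 ← R4 + (3/2)·R1: [0, -5, 8, 2, 5]
R5 ← R5 − R1: [0, -2, -4, -4, -1]
R6 ← R6 + (3)·R1: [0, -10, -2, -8, 32]
R3 ← R3 + (9/2)·R2: [0, 0, -18, -12, -22]
R4 ← R4 − (5/2)·R2: [0, 0, 18, 12, 5]
R5 ← R5 − R2: [0, 0, 0, 0, -1]
R6 ← R6 − (5)·R2: [0, 0, 18, 12, 32]
R4 ← R4 + R3: [0, 0, 0, 0, -17]
R6 ← R6 + R3: [0, 0, 0, 0, 10]
R5 ← R5 − (1/17)·R4: [0, 0, 0, 0, 0]
R6 ← R6 + (10/17)·R4: [0, 0, 0, 0, 0]
The echelon form has 4 nonzero rows; the last pivot sits in the augmented column, so rank(C) = 3 but rank([C|b]) = 4.
Since the ranks differ, the system is inconsistent.
It has no solutions.

0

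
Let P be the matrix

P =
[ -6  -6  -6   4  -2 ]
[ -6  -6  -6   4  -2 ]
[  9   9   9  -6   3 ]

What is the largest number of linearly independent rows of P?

1

Row reduce to echelon form.
R2 ← R2 − R1: [0, 0, 0, 0, 0]
R3 ← R3 + (3/2)·R1: [0, 0, 0, 0, 0]
Echelon form has 1 nonzero row, so rank(P) = 1.
The rank gives the maximum number of linearly independent rows: 1.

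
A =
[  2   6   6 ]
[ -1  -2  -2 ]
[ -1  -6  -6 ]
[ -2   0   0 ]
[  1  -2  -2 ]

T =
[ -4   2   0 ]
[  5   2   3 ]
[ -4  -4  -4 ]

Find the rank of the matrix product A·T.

First compute AT:
[[ -2,  -8,  -6],
 [  2,   2,   2],
 [ -2,  10,   6],
 [  8,  -4,   0],
 [ -6,   6,   2]]
Now row reduce the product.
R2 ← R2 + R1: [0, -6, -4]
R3 ← R3 − R1: [0, 18, 12]
R4 ← R4 + (4)·R1: [0, -36, -24]
R5 ← R5 − (3)·R1: [0, 30, 20]
R3 ← R3 + (3)·R2: [0, 0, 0]
R4 ← R4 − (6)·R2: [0, 0, 0]
R5 ← R5 + (5)·R2: [0, 0, 0]
2 nonzero rows, so rank(AT) = 2.

2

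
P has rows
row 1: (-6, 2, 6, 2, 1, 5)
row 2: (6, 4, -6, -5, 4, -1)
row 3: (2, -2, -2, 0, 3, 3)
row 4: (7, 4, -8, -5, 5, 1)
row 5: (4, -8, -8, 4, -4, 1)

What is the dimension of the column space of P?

Row reduce to echelon form.
R2 ← R2 + R1: [0, 6, 0, -3, 5, 4]
R3 ← R3 + (1/3)·R1: [0, -4/3, 0, 2/3, 10/3, 14/3]
R4 ← R4 + (7/6)·R1: [0, 19/3, -1, -8/3, 37/6, 41/6]
R5 ← R5 + (2/3)·R1: [0, -20/3, -4, 16/3, -10/3, 13/3]
R3 ← R3 + (2/9)·R2: [0, 0, 0, 0, 40/9, 50/9]
R4 ← R4 − (19/18)·R2: [0, 0, -1, 1/2, 8/9, 47/18]
R5 ← R5 + (10/9)·R2: [0, 0, -4, 2, 20/9, 79/9]
Swap R3 ↔ R4
R5 ← R5 − (4)·R3: [0, 0, 0, 0, -4/3, -5/3]
R5 ← R5 + (3/10)·R4: [0, 0, 0, 0, 0, 0]
Echelon form has 4 nonzero rows, so rank(P) = 4.
The column space has dimension equal to the rank: 4.

4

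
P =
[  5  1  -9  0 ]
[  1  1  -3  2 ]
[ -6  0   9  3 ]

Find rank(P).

2

Row reduce to echelon form.
R2 ← R2 − (1/5)·R1: [0, 4/5, -6/5, 2]
R3 ← R3 + (6/5)·R1: [0, 6/5, -9/5, 3]
R3 ← R3 − (3/2)·R2: [0, 0, 0, 0]
Echelon form has 2 nonzero rows, so rank(P) = 2.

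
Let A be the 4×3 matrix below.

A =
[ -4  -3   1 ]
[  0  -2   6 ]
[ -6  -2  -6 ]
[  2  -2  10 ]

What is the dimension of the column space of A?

Row reduce to echelon form.
R3 ← R3 − (3/2)·R1: [0, 5/2, -15/2]
R4 ← R4 + (1/2)·R1: [0, -7/2, 21/2]
R3 ← R3 + (5/4)·R2: [0, 0, 0]
R4 ← R4 − (7/4)·R2: [0, 0, 0]
Echelon form has 2 nonzero rows, so rank(A) = 2.
The column space has dimension equal to the rank: 2.

2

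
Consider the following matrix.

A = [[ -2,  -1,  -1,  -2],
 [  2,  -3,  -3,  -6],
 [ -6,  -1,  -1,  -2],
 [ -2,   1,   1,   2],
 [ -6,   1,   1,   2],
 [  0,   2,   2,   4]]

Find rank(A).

2

Row reduce to echelon form.
R2 ← R2 + R1: [0, -4, -4, -8]
R3 ← R3 − (3)·R1: [0, 2, 2, 4]
R4 ← R4 − R1: [0, 2, 2, 4]
R5 ← R5 − (3)·R1: [0, 4, 4, 8]
R3 ← R3 + (1/2)·R2: [0, 0, 0, 0]
R4 ← R4 + (1/2)·R2: [0, 0, 0, 0]
R5 ← R5 + R2: [0, 0, 0, 0]
R6 ← R6 + (1/2)·R2: [0, 0, 0, 0]
Echelon form has 2 nonzero rows, so rank(A) = 2.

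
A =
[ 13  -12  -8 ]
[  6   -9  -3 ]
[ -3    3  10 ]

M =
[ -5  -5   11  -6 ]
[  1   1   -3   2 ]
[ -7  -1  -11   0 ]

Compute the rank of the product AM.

3

First compute AM:
[[-21, -69, 267, -102],
 [-18, -36, 126, -54],
 [-52,   8, -152,  24]]
Now row reduce the product.
R2 ← R2 − (6/7)·R1: [0, 162/7, -720/7, 234/7]
R3 ← R3 − (52/21)·R1: [0, 1252/7, -5692/7, 1936/7]
R3 ← R3 − (626/81)·R2: [0, 0, -164/9, 164/9]
3 nonzero rows, so rank(AM) = 3.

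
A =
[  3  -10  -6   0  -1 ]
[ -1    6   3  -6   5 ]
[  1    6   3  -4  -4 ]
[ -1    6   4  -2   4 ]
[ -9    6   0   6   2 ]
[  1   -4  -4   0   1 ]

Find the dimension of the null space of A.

Row reduce to echelon form.
R2 ← R2 + (1/3)·R1: [0, 8/3, 1, -6, 14/3]
R3 ← R3 − (1/3)·R1: [0, 28/3, 5, -4, -11/3]
R4 ← R4 + (1/3)·R1: [0, 8/3, 2, -2, 11/3]
R5 ← R5 + (3)·R1: [0, -24, -18, 6, -1]
R6 ← R6 − (1/3)·R1: [0, -2/3, -2, 0, 4/3]
R3 ← R3 − (7/2)·R2: [0, 0, 3/2, 17, -20]
R4 ← R4 − R2: [0, 0, 1, 4, -1]
R5 ← R5 + (9)·R2: [0, 0, -9, -48, 41]
R6 ← R6 + (1/4)·R2: [0, 0, -7/4, -3/2, 5/2]
R4 ← R4 − (2/3)·R3: [0, 0, 0, -22/3, 37/3]
R5 ← R5 + (6)·R3: [0, 0, 0, 54, -79]
R6 ← R6 + (7/6)·R3: [0, 0, 0, 55/3, -125/6]
R5 ← R5 + (81/11)·R4: [0, 0, 0, 0, 130/11]
R6 ← R6 + (5/2)·R4: [0, 0, 0, 0, 10]
R6 ← R6 − (11/13)·R5: [0, 0, 0, 0, 0]
5 nonzero rows, so rank(A) = 5.
A has 5 columns; by rank–nullity, nullity = 5 − 5 = 0.

0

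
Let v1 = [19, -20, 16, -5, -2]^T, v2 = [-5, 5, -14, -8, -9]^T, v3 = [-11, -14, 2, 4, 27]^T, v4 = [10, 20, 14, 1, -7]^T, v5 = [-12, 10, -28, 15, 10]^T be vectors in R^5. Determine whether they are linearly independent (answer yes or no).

Form the matrix with these vectors as rows and row reduce.
R2 ← R2 + (5/19)·R1: [0, -5/19, -186/19, -177/19, -181/19]
R3 ← R3 + (11/19)·R1: [0, -486/19, 214/19, 21/19, 491/19]
R4 ← R4 − (10/19)·R1: [0, 580/19, 106/19, 69/19, -113/19]
R5 ← R5 + (12/19)·R1: [0, -50/19, -340/19, 225/19, 166/19]
R3 ← R3 − (486/5)·R2: [0, 0, 4814/5, 4533/5, 4759/5]
R4 ← R4 + (116)·R2: [0, 0, -1130, -1077, -1111]
R5 ← R5 − (10)·R2: [0, 0, 80, 105, 104]
R4 ← R4 + (2825/2407)·R3: [0, 0, 0, -31194/2407, 14658/2407]
R5 ← R5 − (200/2407)·R3: [0, 0, 0, 71415/2407, 59968/2407]
R5 ← R5 + (7935/3466)·R4: [0, 0, 0, 0, 67337/1733]
5 nonzero rows, so the 5 vectors span a space of dimension 5.
Since 5 = 5, the vectors are linearly independent.

yes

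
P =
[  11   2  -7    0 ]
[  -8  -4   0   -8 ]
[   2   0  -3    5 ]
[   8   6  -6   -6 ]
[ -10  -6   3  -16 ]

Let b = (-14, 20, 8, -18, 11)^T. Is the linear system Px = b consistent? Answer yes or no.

Row reduce the augmented matrix [P | b].
R2 ← R2 + (8/11)·R1: [0, -28/11, -56/11, -8, 108/11]
R3 ← R3 − (2/11)·R1: [0, -4/11, -19/11, 5, 116/11]
R4 ← R4 − (8/11)·R1: [0, 50/11, -10/11, -6, -86/11]
R5 ← R5 + (10/11)·R1: [0, -46/11, -37/11, -16, -19/11]
R3 ← R3 − (1/7)·R2: [0, 0, -1, 43/7, 64/7]
R4 ← R4 + (25/14)·R2: [0, 0, -10, -142/7, 68/7]
R5 ← R5 − (23/14)·R2: [0, 0, 5, -20/7, -125/7]
R4 ← R4 − (10)·R3: [0, 0, 0, -572/7, -572/7]
R5 ← R5 + (5)·R3: [0, 0, 0, 195/7, 195/7]
R5 ← R5 + (15/44)·R4: [0, 0, 0, 0, 0]
The echelon form has 4 nonzero rows, and every pivot lies in the first 4 columns, so rank(P) = rank([P|b]) = 4.
The system is consistent.

yes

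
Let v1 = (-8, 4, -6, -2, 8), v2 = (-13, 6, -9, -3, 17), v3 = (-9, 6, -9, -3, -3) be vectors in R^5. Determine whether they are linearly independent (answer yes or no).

Form the matrix with these vectors as rows and row reduce.
R2 ← R2 − (13/8)·R1: [0, -1/2, 3/4, 1/4, 4]
R3 ← R3 − (9/8)·R1: [0, 3/2, -9/4, -3/4, -12]
R3 ← R3 + (3)·R2: [0, 0, 0, 0, 0]
2 nonzero rows, so the 3 vectors span a space of dimension 2.
Since 2 < 3, the vectors are linearly dependent.

no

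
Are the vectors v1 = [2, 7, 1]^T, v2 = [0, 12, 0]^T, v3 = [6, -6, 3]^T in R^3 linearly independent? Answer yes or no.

Form the matrix with these vectors as rows and row reduce.
R3 ← R3 − (3)·R1: [0, -27, 0]
R3 ← R3 + (9/4)·R2: [0, 0, 0]
2 nonzero rows, so the 3 vectors span a space of dimension 2.
Since 2 < 3, the vectors are linearly dependent.

no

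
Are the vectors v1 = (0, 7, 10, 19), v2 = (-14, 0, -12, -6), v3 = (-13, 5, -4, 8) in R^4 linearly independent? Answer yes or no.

no

Form the matrix with these vectors as rows and row reduce.
Swap R1 ↔ R2
R3 ← R3 − (13/14)·R1: [0, 5, 50/7, 95/7]
R3 ← R3 − (5/7)·R2: [0, 0, 0, 0]
2 nonzero rows, so the 3 vectors span a space of dimension 2.
Since 2 < 3, the vectors are linearly dependent.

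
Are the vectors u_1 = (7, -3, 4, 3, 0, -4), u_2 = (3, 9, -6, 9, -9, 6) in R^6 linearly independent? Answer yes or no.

Form the matrix with these vectors as rows and row reduce.
R2 ← R2 − (3/7)·R1: [0, 72/7, -54/7, 54/7, -9, 54/7]
2 nonzero rows, so the 2 vectors span a space of dimension 2.
Since 2 = 2, the vectors are linearly independent.

yes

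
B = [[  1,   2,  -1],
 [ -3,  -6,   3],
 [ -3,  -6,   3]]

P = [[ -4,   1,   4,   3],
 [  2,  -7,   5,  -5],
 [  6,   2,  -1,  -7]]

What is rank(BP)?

1

First compute BP:
[[ -6, -15,  15,   0],
 [ 18,  45, -45,   0],
 [ 18,  45, -45,   0]]
Now row reduce the product.
R2 ← R2 + (3)·R1: [0, 0, 0, 0]
R3 ← R3 + (3)·R1: [0, 0, 0, 0]
1 nonzero row, so rank(BP) = 1.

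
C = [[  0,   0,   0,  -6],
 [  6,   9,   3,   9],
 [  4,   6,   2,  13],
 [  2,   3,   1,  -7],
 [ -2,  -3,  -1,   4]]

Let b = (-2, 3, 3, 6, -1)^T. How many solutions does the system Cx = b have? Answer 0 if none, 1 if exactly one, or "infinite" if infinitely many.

Row reduce the augmented matrix [C | b].
Swap R1 ↔ R2
R3 ← R3 − (2/3)·R1: [0, 0, 0, 7, 1]
R4 ← R4 − (1/3)·R1: [0, 0, 0, -10, 5]
R5 ← R5 + (1/3)·R1: [0, 0, 0, 7, 0]
R3 ← R3 + (7/6)·R2: [0, 0, 0, 0, -4/3]
R4 ← R4 − (5/3)·R2: [0, 0, 0, 0, 25/3]
R5 ← R5 + (7/6)·R2: [0, 0, 0, 0, -7/3]
R4 ← R4 + (25/4)·R3: [0, 0, 0, 0, 0]
R5 ← R5 − (7/4)·R3: [0, 0, 0, 0, 0]
The echelon form has 3 nonzero rows; the last pivot sits in the augmented column, so rank(C) = 2 but rank([C|b]) = 3.
Since the ranks differ, the system is inconsistent.
It has no solutions.

0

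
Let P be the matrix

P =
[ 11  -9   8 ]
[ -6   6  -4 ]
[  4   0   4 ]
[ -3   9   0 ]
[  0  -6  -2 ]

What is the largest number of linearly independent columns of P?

2

Row reduce to echelon form.
R2 ← R2 + (6/11)·R1: [0, 12/11, 4/11]
R3 ← R3 − (4/11)·R1: [0, 36/11, 12/11]
R4 ← R4 + (3/11)·R1: [0, 72/11, 24/11]
R3 ← R3 − (3)·R2: [0, 0, 0]
R4 ← R4 − (6)·R2: [0, 0, 0]
R5 ← R5 + (11/2)·R2: [0, 0, 0]
Echelon form has 2 nonzero rows, so rank(P) = 2.
The rank gives the maximum number of linearly independent columns: 2.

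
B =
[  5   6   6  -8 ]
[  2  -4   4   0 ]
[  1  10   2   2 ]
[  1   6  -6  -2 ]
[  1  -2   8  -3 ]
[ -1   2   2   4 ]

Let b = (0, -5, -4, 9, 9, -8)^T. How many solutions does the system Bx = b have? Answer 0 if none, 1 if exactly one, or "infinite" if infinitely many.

Row reduce the augmented matrix [B | b].
R2 ← R2 − (2/5)·R1: [0, -32/5, 8/5, 16/5, -5]
R3 ← R3 − (1/5)·R1: [0, 44/5, 4/5, 18/5, -4]
R4 ← R4 − (1/5)·R1: [0, 24/5, -36/5, -2/5, 9]
R5 ← R5 − (1/5)·R1: [0, -16/5, 34/5, -7/5, 9]
R6 ← R6 + (1/5)·R1: [0, 16/5, 16/5, 12/5, -8]
R3 ← R3 + (11/8)·R2: [0, 0, 3, 8, -87/8]
R4 ← R4 + (3/4)·R2: [0, 0, -6, 2, 21/4]
R5 ← R5 − (1/2)·R2: [0, 0, 6, -3, 23/2]
R6 ← R6 + (1/2)·R2: [0, 0, 4, 4, -21/2]
R4 ← R4 + (2)·R3: [0, 0, 0, 18, -33/2]
R5 ← R5 − (2)·R3: [0, 0, 0, -19, 133/4]
R6 ← R6 − (4/3)·R3: [0, 0, 0, -20/3, 4]
R5 ← R5 + (19/18)·R4: [0, 0, 0, 0, 95/6]
R6 ← R6 + (10/27)·R4: [0, 0, 0, 0, -19/9]
R6 ← R6 + (2/15)·R5: [0, 0, 0, 0, 0]
The echelon form has 5 nonzero rows; the last pivot sits in the augmented column, so rank(B) = 4 but rank([B|b]) = 5.
Since the ranks differ, the system is inconsistent.
It has no solutions.

0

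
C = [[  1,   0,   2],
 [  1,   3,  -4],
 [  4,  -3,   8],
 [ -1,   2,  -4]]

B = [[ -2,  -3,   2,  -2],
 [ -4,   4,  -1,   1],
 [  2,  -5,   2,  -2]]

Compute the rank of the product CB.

First compute CB:
[[  2, -13,   6,  -6],
 [-22,  29,  -9,   9],
 [ 20, -64,  27, -27],
 [-14,  31, -12,  12]]
Now row reduce the product.
R2 ← R2 + (11)·R1: [0, -114, 57, -57]
R3 ← R3 − (10)·R1: [0, 66, -33, 33]
R4 ← R4 + (7)·R1: [0, -60, 30, -30]
R3 ← R3 + (11/19)·R2: [0, 0, 0, 0]
R4 ← R4 − (10/19)·R2: [0, 0, 0, 0]
2 nonzero rows, so rank(CB) = 2.

2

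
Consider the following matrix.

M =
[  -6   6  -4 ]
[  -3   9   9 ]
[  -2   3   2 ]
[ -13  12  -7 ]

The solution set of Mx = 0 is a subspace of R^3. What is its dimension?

0

Row reduce to echelon form.
R2 ← R2 − (1/2)·R1: [0, 6, 11]
R3 ← R3 − (1/3)·R1: [0, 1, 10/3]
R4 ← R4 − (13/6)·R1: [0, -1, 5/3]
R3 ← R3 − (1/6)·R2: [0, 0, 3/2]
R4 ← R4 + (1/6)·R2: [0, 0, 7/2]
R4 ← R4 − (7/3)·R3: [0, 0, 0]
3 nonzero rows, so rank(M) = 3.
M has 3 columns; by rank–nullity, nullity = 3 − 3 = 0.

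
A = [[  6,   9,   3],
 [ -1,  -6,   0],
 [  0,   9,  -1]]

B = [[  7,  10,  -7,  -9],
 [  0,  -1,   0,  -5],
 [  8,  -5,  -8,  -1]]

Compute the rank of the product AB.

2

First compute AB:
[[ 66,  36, -66, -102],
 [ -7,  -4,   7,  39],
 [ -8,  -4,   8, -44]]
Now row reduce the product.
R2 ← R2 + (7/66)·R1: [0, -2/11, 0, 310/11]
R3 ← R3 + (4/33)·R1: [0, 4/11, 0, -620/11]
R3 ← R3 + (2)·R2: [0, 0, 0, 0]
2 nonzero rows, so rank(AB) = 2.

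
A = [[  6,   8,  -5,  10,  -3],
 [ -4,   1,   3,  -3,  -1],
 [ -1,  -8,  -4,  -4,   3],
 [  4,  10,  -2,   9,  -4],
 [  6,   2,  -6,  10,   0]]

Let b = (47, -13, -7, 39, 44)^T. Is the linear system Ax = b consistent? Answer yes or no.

yes

Row reduce the augmented matrix [A | b].
R2 ← R2 + (2/3)·R1: [0, 19/3, -1/3, 11/3, -3, 55/3]
R3 ← R3 + (1/6)·R1: [0, -20/3, -29/6, -7/3, 5/2, 5/6]
R4 ← R4 − (2/3)·R1: [0, 14/3, 4/3, 7/3, -2, 23/3]
R5 ← R5 − R1: [0, -6, -1, 0, 3, -3]
R3 ← R3 + (20/19)·R2: [0, 0, -197/38, 29/19, -25/38, 765/38]
R4 ← R4 − (14/19)·R2: [0, 0, 30/19, -7/19, 4/19, -111/19]
R5 ← R5 + (18/19)·R2: [0, 0, -25/19, 66/19, 3/19, 273/19]
R4 ← R4 + (60/197)·R3: [0, 0, 0, 19/197, 2/197, 57/197]
R5 ← R5 − (50/197)·R3: [0, 0, 0, 608/197, 64/197, 1824/197]
R5 ← R5 − (32)·R4: [0, 0, 0, 0, 0, 0]
The echelon form has 4 nonzero rows, and every pivot lies in the first 5 columns, so rank(A) = rank([A|b]) = 4.
The system is consistent.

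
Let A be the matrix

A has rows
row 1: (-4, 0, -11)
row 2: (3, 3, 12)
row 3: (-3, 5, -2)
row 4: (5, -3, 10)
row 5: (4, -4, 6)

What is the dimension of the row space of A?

Row reduce to echelon form.
R2 ← R2 + (3/4)·R1: [0, 3, 15/4]
R3 ← R3 − (3/4)·R1: [0, 5, 25/4]
R4 ← R4 + (5/4)·R1: [0, -3, -15/4]
R5 ← R5 + R1: [0, -4, -5]
R3 ← R3 − (5/3)·R2: [0, 0, 0]
R4 ← R4 + R2: [0, 0, 0]
R5 ← R5 + (4/3)·R2: [0, 0, 0]
Echelon form has 2 nonzero rows, so rank(A) = 2.
The row space has dimension equal to the rank: 2.

2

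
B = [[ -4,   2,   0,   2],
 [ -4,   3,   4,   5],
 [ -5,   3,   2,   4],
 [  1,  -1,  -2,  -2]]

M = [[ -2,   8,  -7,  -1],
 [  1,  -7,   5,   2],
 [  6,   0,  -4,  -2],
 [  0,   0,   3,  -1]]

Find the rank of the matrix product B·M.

2

First compute BM:
[[ 10, -46,  44,   6],
 [ 35, -53,  42,  -3],
 [ 25, -61,  54,   3],
 [-15,  15, -10,   3]]
Now row reduce the product.
R2 ← R2 − (7/2)·R1: [0, 108, -112, -24]
R3 ← R3 − (5/2)·R1: [0, 54, -56, -12]
R4 ← R4 + (3/2)·R1: [0, -54, 56, 12]
R3 ← R3 − (1/2)·R2: [0, 0, 0, 0]
R4 ← R4 + (1/2)·R2: [0, 0, 0, 0]
2 nonzero rows, so rank(BM) = 2.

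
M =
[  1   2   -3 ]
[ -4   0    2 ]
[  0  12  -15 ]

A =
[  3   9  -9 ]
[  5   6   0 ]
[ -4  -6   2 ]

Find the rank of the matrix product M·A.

2

First compute MA:
[[ 25,  39, -15],
 [-20, -48,  40],
 [120, 162, -30]]
Now row reduce the product.
R2 ← R2 + (4/5)·R1: [0, -84/5, 28]
R3 ← R3 − (24/5)·R1: [0, -126/5, 42]
R3 ← R3 − (3/2)·R2: [0, 0, 0]
2 nonzero rows, so rank(MA) = 2.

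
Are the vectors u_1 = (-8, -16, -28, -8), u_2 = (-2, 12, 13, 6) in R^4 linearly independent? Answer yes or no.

yes

Form the matrix with these vectors as rows and row reduce.
R2 ← R2 − (1/4)·R1: [0, 16, 20, 8]
2 nonzero rows, so the 2 vectors span a space of dimension 2.
Since 2 = 2, the vectors are linearly independent.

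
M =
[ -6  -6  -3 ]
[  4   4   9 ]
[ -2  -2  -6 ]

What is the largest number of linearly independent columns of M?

2

Row reduce to echelon form.
R2 ← R2 + (2/3)·R1: [0, 0, 7]
R3 ← R3 − (1/3)·R1: [0, 0, -5]
R3 ← R3 + (5/7)·R2: [0, 0, 0]
Echelon form has 2 nonzero rows, so rank(M) = 2.
The rank gives the maximum number of linearly independent columns: 2.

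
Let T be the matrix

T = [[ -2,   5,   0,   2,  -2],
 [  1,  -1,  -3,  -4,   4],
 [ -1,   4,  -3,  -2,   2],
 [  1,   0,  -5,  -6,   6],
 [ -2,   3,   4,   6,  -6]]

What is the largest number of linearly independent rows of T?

Row reduce to echelon form.
R2 ← R2 + (1/2)·R1: [0, 3/2, -3, -3, 3]
R3 ← R3 − (1/2)·R1: [0, 3/2, -3, -3, 3]
R4 ← R4 + (1/2)·R1: [0, 5/2, -5, -5, 5]
R5 ← R5 − R1: [0, -2, 4, 4, -4]
R3 ← R3 − R2: [0, 0, 0, 0, 0]
R4 ← R4 − (5/3)·R2: [0, 0, 0, 0, 0]
R5 ← R5 + (4/3)·R2: [0, 0, 0, 0, 0]
Echelon form has 2 nonzero rows, so rank(T) = 2.
The rank gives the maximum number of linearly independent rows: 2.

2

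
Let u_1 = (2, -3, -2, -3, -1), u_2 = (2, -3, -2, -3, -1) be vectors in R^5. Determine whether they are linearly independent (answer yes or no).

Form the matrix with these vectors as rows and row reduce.
R2 ← R2 − R1: [0, 0, 0, 0, 0]
1 nonzero row, so the 2 vectors span a space of dimension 1.
Since 1 < 2, the vectors are linearly dependent.

no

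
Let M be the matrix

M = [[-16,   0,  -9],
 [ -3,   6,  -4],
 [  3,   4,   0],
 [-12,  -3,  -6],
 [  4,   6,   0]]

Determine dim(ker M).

Row reduce to echelon form.
R2 ← R2 − (3/16)·R1: [0, 6, -37/16]
R3 ← R3 + (3/16)·R1: [0, 4, -27/16]
R4 ← R4 − (3/4)·R1: [0, -3, 3/4]
R5 ← R5 + (1/4)·R1: [0, 6, -9/4]
R3 ← R3 − (2/3)·R2: [0, 0, -7/48]
R4 ← R4 + (1/2)·R2: [0, 0, -13/32]
R5 ← R5 − R2: [0, 0, 1/16]
R4 ← R4 − (39/14)·R3: [0, 0, 0]
R5 ← R5 + (3/7)·R3: [0, 0, 0]
3 nonzero rows, so rank(M) = 3.
M has 3 columns; by rank–nullity, nullity = 3 − 3 = 0.

0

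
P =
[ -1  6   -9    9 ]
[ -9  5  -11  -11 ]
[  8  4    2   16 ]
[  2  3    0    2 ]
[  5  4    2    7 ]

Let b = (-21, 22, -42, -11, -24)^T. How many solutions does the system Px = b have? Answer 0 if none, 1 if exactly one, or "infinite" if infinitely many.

1

Row reduce the augmented matrix [P | b].
R2 ← R2 − (9)·R1: [0, -49, 70, -92, 211]
R3 ← R3 + (8)·R1: [0, 52, -70, 88, -210]
R4 ← R4 + (2)·R1: [0, 15, -18, 20, -53]
R5 ← R5 + (5)·R1: [0, 34, -43, 52, -129]
R3 ← R3 + (52/49)·R2: [0, 0, 30/7, -472/49, 682/49]
R4 ← R4 + (15/49)·R2: [0, 0, 24/7, -400/49, 568/49]
R5 ← R5 + (34/49)·R2: [0, 0, 39/7, -580/49, 853/49]
R4 ← R4 − (4/5)·R3: [0, 0, 0, -16/35, 16/35]
R5 ← R5 − (13/10)·R3: [0, 0, 0, 24/35, -24/35]
R5 ← R5 + (3/2)·R4: [0, 0, 0, 0, 0]
The echelon form has 4 nonzero rows, and every pivot lies in the first 4 columns, so rank(P) = rank([P|b]) = 4.
The system is consistent.
rank = 4 = number of unknowns, so the solution is unique.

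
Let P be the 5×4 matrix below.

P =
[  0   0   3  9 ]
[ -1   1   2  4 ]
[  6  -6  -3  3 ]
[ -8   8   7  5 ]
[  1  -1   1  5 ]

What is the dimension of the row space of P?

2

Row reduce to echelon form.
Swap R1 ↔ R2
R3 ← R3 + (6)·R1: [0, 0, 9, 27]
R4 ← R4 − (8)·R1: [0, 0, -9, -27]
R5 ← R5 + R1: [0, 0, 3, 9]
R3 ← R3 − (3)·R2: [0, 0, 0, 0]
R4 ← R4 + (3)·R2: [0, 0, 0, 0]
R5 ← R5 − R2: [0, 0, 0, 0]
Echelon form has 2 nonzero rows, so rank(P) = 2.
The row space has dimension equal to the rank: 2.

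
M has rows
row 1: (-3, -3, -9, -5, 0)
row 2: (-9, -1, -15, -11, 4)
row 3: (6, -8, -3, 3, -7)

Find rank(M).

2

Row reduce to echelon form.
R2 ← R2 − (3)·R1: [0, 8, 12, 4, 4]
R3 ← R3 + (2)·R1: [0, -14, -21, -7, -7]
R3 ← R3 + (7/4)·R2: [0, 0, 0, 0, 0]
Echelon form has 2 nonzero rows, so rank(M) = 2.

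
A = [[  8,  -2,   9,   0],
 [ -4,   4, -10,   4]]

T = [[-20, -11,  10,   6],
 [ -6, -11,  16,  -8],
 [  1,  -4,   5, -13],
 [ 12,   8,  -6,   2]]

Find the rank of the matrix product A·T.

2

First compute AT:
[[-139, -102,  93, -53],
 [ 94,  72, -50,  82]]
Now row reduce the product.
R2 ← R2 + (94/139)·R1: [0, 420/139, 1792/139, 6416/139]
2 nonzero rows, so rank(AT) = 2.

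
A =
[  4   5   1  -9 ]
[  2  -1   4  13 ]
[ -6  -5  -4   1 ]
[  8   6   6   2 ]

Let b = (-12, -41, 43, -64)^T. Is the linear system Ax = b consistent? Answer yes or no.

Row reduce the augmented matrix [A | b].
R2 ← R2 − (1/2)·R1: [0, -7/2, 7/2, 35/2, -35]
R3 ← R3 + (3/2)·R1: [0, 5/2, -5/2, -25/2, 25]
R4 ← R4 − (2)·R1: [0, -4, 4, 20, -40]
R3 ← R3 + (5/7)·R2: [0, 0, 0, 0, 0]
R4 ← R4 − (8/7)·R2: [0, 0, 0, 0, 0]
The echelon form has 2 nonzero rows, and every pivot lies in the first 4 columns, so rank(A) = rank([A|b]) = 2.
The system is consistent.

yes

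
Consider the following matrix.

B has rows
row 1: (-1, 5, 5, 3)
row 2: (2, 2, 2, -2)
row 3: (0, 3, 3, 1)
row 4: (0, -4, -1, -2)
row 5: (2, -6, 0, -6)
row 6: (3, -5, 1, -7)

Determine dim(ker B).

1

Row reduce to echelon form.
R2 ← R2 + (2)·R1: [0, 12, 12, 4]
R5 ← R5 + (2)·R1: [0, 4, 10, 0]
R6 ← R6 + (3)·R1: [0, 10, 16, 2]
R3 ← R3 − (1/4)·R2: [0, 0, 0, 0]
R4 ← R4 + (1/3)·R2: [0, 0, 3, -2/3]
R5 ← R5 − (1/3)·R2: [0, 0, 6, -4/3]
R6 ← R6 − (5/6)·R2: [0, 0, 6, -4/3]
Swap R3 ↔ R4
R5 ← R5 − (2)·R3: [0, 0, 0, 0]
R6 ← R6 − (2)·R3: [0, 0, 0, 0]
3 nonzero rows, so rank(B) = 3.
B has 4 columns; by rank–nullity, nullity = 4 − 3 = 1.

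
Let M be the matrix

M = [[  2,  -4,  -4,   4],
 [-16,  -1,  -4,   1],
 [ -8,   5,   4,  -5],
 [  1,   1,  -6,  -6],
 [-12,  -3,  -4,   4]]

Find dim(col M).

Row reduce to echelon form.
R2 ← R2 + (8)·R1: [0, -33, -36, 33]
R3 ← R3 + (4)·R1: [0, -11, -12, 11]
R4 ← R4 − (1/2)·R1: [0, 3, -4, -8]
R5 ← R5 + (6)·R1: [0, -27, -28, 28]
R3 ← R3 − (1/3)·R2: [0, 0, 0, 0]
R4 ← R4 + (1/11)·R2: [0, 0, -80/11, -5]
R5 ← R5 − (9/11)·R2: [0, 0, 16/11, 1]
Swap R3 ↔ R4
R5 ← R5 + (1/5)·R3: [0, 0, 0, 0]
Echelon form has 3 nonzero rows, so rank(M) = 3.
The column space has dimension equal to the rank: 3.

3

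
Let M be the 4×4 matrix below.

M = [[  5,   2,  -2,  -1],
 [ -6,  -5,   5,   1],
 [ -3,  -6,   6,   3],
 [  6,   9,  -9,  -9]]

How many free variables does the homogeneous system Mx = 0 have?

1

Row reduce to echelon form.
R2 ← R2 + (6/5)·R1: [0, -13/5, 13/5, -1/5]
R3 ← R3 + (3/5)·R1: [0, -24/5, 24/5, 12/5]
R4 ← R4 − (6/5)·R1: [0, 33/5, -33/5, -39/5]
R3 ← R3 − (24/13)·R2: [0, 0, 0, 36/13]
R4 ← R4 + (33/13)·R2: [0, 0, 0, -108/13]
R4 ← R4 + (3)·R3: [0, 0, 0, 0]
3 nonzero rows, so rank(M) = 3.
M has 4 columns; by rank–nullity, nullity = 4 − 3 = 1.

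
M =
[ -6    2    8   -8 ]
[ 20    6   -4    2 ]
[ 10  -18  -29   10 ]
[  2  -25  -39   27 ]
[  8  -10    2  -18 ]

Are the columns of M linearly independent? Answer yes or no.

yes

Row reduce M to echelon form.
R2 ← R2 + (10/3)·R1: [0, 38/3, 68/3, -74/3]
R3 ← R3 + (5/3)·R1: [0, -44/3, -47/3, -10/3]
R4 ← R4 + (1/3)·R1: [0, -73/3, -109/3, 73/3]
R5 ← R5 + (4/3)·R1: [0, -22/3, 38/3, -86/3]
R3 ← R3 + (22/19)·R2: [0, 0, 201/19, -606/19]
R4 ← R4 + (73/38)·R2: [0, 0, 137/19, -438/19]
R5 ← R5 + (11/19)·R2: [0, 0, 490/19, -816/19]
R4 ← R4 − (137/201)·R3: [0, 0, 0, -88/67]
R5 ← R5 − (490/201)·R3: [0, 0, 0, 2332/67]
R5 ← R5 + (53/2)·R4: [0, 0, 0, 0]
4 pivots among 4 columns.
Every column is a pivot column, so the columns are linearly independent.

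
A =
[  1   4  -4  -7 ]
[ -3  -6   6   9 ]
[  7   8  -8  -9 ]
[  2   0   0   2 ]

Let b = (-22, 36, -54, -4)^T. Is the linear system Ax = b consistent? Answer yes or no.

yes

Row reduce the augmented matrix [A | b].
R2 ← R2 + (3)·R1: [0, 6, -6, -12, -30]
R3 ← R3 − (7)·R1: [0, -20, 20, 40, 100]
R4 ← R4 − (2)·R1: [0, -8, 8, 16, 40]
R3 ← R3 + (10/3)·R2: [0, 0, 0, 0, 0]
R4 ← R4 + (4/3)·R2: [0, 0, 0, 0, 0]
The echelon form has 2 nonzero rows, and every pivot lies in the first 4 columns, so rank(A) = rank([A|b]) = 2.
The system is consistent.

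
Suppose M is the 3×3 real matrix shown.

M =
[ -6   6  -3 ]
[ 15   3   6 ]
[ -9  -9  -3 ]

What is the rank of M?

2

Row reduce to echelon form.
R2 ← R2 + (5/2)·R1: [0, 18, -3/2]
R3 ← R3 − (3/2)·R1: [0, -18, 3/2]
R3 ← R3 + R2: [0, 0, 0]
Echelon form has 2 nonzero rows, so rank(M) = 2.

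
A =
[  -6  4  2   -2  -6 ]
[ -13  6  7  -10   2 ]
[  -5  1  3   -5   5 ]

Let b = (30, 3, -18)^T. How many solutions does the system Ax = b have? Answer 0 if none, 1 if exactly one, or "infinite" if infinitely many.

Row reduce the augmented matrix [A | b].
R2 ← R2 − (13/6)·R1: [0, -8/3, 8/3, -17/3, 15, -62]
R3 ← R3 − (5/6)·R1: [0, -7/3, 4/3, -10/3, 10, -43]
R3 ← R3 − (7/8)·R2: [0, 0, -1, 13/8, -25/8, 45/4]
The echelon form has 3 nonzero rows, and every pivot lies in the first 5 columns, so rank(A) = rank([A|b]) = 3.
The system is consistent.
rank = 3 < 5 unknowns, so there are infinitely many solutions.

infinite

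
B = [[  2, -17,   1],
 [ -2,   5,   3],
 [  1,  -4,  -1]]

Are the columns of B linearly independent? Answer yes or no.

no

Row reduce B to echelon form.
R2 ← R2 + R1: [0, -12, 4]
R3 ← R3 − (1/2)·R1: [0, 9/2, -3/2]
R3 ← R3 + (3/8)·R2: [0, 0, 0]
2 pivots among 3 columns.
Only 2 < 3 pivot columns, so the columns are linearly dependent.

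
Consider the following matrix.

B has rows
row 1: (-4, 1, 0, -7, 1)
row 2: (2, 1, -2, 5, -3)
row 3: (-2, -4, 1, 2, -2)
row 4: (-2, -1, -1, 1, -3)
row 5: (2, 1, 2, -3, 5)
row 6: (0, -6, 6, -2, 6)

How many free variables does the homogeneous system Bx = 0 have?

2

Row reduce to echelon form.
R2 ← R2 + (1/2)·R1: [0, 3/2, -2, 3/2, -5/2]
R3 ← R3 − (1/2)·R1: [0, -9/2, 1, 11/2, -5/2]
R4 ← R4 − (1/2)·R1: [0, -3/2, -1, 9/2, -7/2]
R5 ← R5 + (1/2)·R1: [0, 3/2, 2, -13/2, 11/2]
R3 ← R3 + (3)·R2: [0, 0, -5, 10, -10]
R4 ← R4 + R2: [0, 0, -3, 6, -6]
R5 ← R5 − R2: [0, 0, 4, -8, 8]
R6 ← R6 + (4)·R2: [0, 0, -2, 4, -4]
R4 ← R4 − (3/5)·R3: [0, 0, 0, 0, 0]
R5 ← R5 + (4/5)·R3: [0, 0, 0, 0, 0]
R6 ← R6 − (2/5)·R3: [0, 0, 0, 0, 0]
3 nonzero rows, so rank(B) = 3.
B has 5 columns; by rank–nullity, nullity = 5 − 3 = 2.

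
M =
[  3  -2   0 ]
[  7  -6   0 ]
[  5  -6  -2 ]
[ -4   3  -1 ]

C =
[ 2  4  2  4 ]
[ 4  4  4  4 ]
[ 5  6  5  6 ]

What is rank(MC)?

2

First compute MC:
[[ -2,   4,  -2,   4],
 [-10,   4, -10,   4],
 [-24, -16, -24, -16],
 [ -1, -10,  -1, -10]]
Now row reduce the product.
R2 ← R2 − (5)·R1: [0, -16, 0, -16]
R3 ← R3 − (12)·R1: [0, -64, 0, -64]
R4 ← R4 − (1/2)·R1: [0, -12, 0, -12]
R3 ← R3 − (4)·R2: [0, 0, 0, 0]
R4 ← R4 − (3/4)·R2: [0, 0, 0, 0]
2 nonzero rows, so rank(MC) = 2.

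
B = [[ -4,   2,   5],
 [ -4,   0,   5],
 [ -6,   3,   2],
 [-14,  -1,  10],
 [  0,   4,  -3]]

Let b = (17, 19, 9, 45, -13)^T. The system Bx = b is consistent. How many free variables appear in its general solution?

0

Row reduce the augmented matrix [B | b].
R2 ← R2 − R1: [0, -2, 0, 2]
R3 ← R3 − (3/2)·R1: [0, 0, -11/2, -33/2]
R4 ← R4 − (7/2)·R1: [0, -8, -15/2, -29/2]
R4 ← R4 − (4)·R2: [0, 0, -15/2, -45/2]
R5 ← R5 + (2)·R2: [0, 0, -3, -9]
R4 ← R4 − (15/11)·R3: [0, 0, 0, 0]
R5 ← R5 − (6/11)·R3: [0, 0, 0, 0]
The echelon form has 3 nonzero rows, and every pivot lies in the first 3 columns, so rank(B) = rank([B|b]) = 3.
The system is consistent.
Free variables = (unknowns) − (rank) = 3 − 3 = 0.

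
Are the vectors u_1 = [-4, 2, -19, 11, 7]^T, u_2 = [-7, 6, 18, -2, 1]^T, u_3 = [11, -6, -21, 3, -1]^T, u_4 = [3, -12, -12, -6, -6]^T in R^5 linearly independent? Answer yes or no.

no

Form the matrix with these vectors as rows and row reduce.
R2 ← R2 − (7/4)·R1: [0, 5/2, 205/4, -85/4, -45/4]
R3 ← R3 + (11/4)·R1: [0, -1/2, -293/4, 133/4, 73/4]
R4 ← R4 + (3/4)·R1: [0, -21/2, -105/4, 9/4, -3/4]
R3 ← R3 + (1/5)·R2: [0, 0, -63, 29, 16]
R4 ← R4 + (21/5)·R2: [0, 0, 189, -87, -48]
R4 ← R4 + (3)·R3: [0, 0, 0, 0, 0]
3 nonzero rows, so the 4 vectors span a space of dimension 3.
Since 3 < 4, the vectors are linearly dependent.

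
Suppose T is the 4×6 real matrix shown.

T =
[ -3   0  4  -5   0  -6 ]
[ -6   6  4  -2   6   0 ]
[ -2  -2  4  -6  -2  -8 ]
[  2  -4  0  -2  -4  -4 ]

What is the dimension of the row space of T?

Row reduce to echelon form.
R2 ← R2 − (2)·R1: [0, 6, -4, 8, 6, 12]
R3 ← R3 − (2/3)·R1: [0, -2, 4/3, -8/3, -2, -4]
R4 ← R4 + (2/3)·R1: [0, -4, 8/3, -16/3, -4, -8]
R3 ← R3 + (1/3)·R2: [0, 0, 0, 0, 0, 0]
R4 ← R4 + (2/3)·R2: [0, 0, 0, 0, 0, 0]
Echelon form has 2 nonzero rows, so rank(T) = 2.
The row space has dimension equal to the rank: 2.

2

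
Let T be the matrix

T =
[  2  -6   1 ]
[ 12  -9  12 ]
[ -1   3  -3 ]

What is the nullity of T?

Row reduce to echelon form.
R2 ← R2 − (6)·R1: [0, 27, 6]
R3 ← R3 + (1/2)·R1: [0, 0, -5/2]
3 nonzero rows, so rank(T) = 3.
T has 3 columns; by rank–nullity, nullity = 3 − 3 = 0.

0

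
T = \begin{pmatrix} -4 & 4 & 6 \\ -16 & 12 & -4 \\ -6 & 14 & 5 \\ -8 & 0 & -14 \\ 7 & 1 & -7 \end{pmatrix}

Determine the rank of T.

Row reduce to echelon form.
R2 ← R2 − (4)·R1: [0, -4, -28]
R3 ← R3 − (3/2)·R1: [0, 8, -4]
R4 ← R4 − (2)·R1: [0, -8, -26]
R5 ← R5 + (7/4)·R1: [0, 8, 7/2]
R3 ← R3 + (2)·R2: [0, 0, -60]
R4 ← R4 − (2)·R2: [0, 0, 30]
R5 ← R5 + (2)·R2: [0, 0, -105/2]
R4 ← R4 + (1/2)·R3: [0, 0, 0]
R5 ← R5 − (7/8)·R3: [0, 0, 0]
Echelon form has 3 nonzero rows, so rank(T) = 3.

3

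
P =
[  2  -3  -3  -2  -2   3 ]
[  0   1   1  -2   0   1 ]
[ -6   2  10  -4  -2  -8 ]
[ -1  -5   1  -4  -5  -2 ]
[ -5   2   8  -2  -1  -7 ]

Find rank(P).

Row reduce to echelon form.
R3 ← R3 + (3)·R1: [0, -7, 1, -10, -8, 1]
R4 ← R4 + (1/2)·R1: [0, -13/2, -1/2, -5, -6, -1/2]
R5 ← R5 + (5/2)·R1: [0, -11/2, 1/2, -7, -6, 1/2]
R3 ← R3 + (7)·R2: [0, 0, 8, -24, -8, 8]
R4 ← R4 + (13/2)·R2: [0, 0, 6, -18, -6, 6]
R5 ← R5 + (11/2)·R2: [0, 0, 6, -18, -6, 6]
R4 ← R4 − (3/4)·R3: [0, 0, 0, 0, 0, 0]
R5 ← R5 − (3/4)·R3: [0, 0, 0, 0, 0, 0]
Echelon form has 3 nonzero rows, so rank(P) = 3.

3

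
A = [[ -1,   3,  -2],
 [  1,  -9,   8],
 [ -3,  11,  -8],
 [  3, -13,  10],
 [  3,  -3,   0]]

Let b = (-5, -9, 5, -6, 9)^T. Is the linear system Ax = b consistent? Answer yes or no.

no

Row reduce the augmented matrix [A | b].
R2 ← R2 + R1: [0, -6, 6, -14]
R3 ← R3 − (3)·R1: [0, 2, -2, 20]
R4 ← R4 + (3)·R1: [0, -4, 4, -21]
R5 ← R5 + (3)·R1: [0, 6, -6, -6]
R3 ← R3 + (1/3)·R2: [0, 0, 0, 46/3]
R4 ← R4 − (2/3)·R2: [0, 0, 0, -35/3]
R5 ← R5 + R2: [0, 0, 0, -20]
R4 ← R4 + (35/46)·R3: [0, 0, 0, 0]
R5 ← R5 + (30/23)·R3: [0, 0, 0, 0]
The echelon form has 3 nonzero rows; the last pivot sits in the augmented column, so rank(A) = 2 but rank([A|b]) = 3.
Since the ranks differ, the system is inconsistent.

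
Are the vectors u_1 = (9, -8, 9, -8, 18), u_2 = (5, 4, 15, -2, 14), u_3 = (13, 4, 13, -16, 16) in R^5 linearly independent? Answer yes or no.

yes

Form the matrix with these vectors as rows and row reduce.
R2 ← R2 − (5/9)·R1: [0, 76/9, 10, 22/9, 4]
R3 ← R3 − (13/9)·R1: [0, 140/9, 0, -40/9, -10]
R3 ← R3 − (35/19)·R2: [0, 0, -350/19, -170/19, -330/19]
3 nonzero rows, so the 3 vectors span a space of dimension 3.
Since 3 = 3, the vectors are linearly independent.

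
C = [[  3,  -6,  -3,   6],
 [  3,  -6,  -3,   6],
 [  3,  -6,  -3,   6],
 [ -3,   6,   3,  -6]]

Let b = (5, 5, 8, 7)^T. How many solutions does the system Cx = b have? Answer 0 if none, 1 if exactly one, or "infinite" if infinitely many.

Row reduce the augmented matrix [C | b].
R2 ← R2 − R1: [0, 0, 0, 0, 0]
R3 ← R3 − R1: [0, 0, 0, 0, 3]
R4 ← R4 + R1: [0, 0, 0, 0, 12]
Swap R2 ↔ R3
R4 ← R4 − (4)·R2: [0, 0, 0, 0, 0]
The echelon form has 2 nonzero rows; the last pivot sits in the augmented column, so rank(C) = 1 but rank([C|b]) = 2.
Since the ranks differ, the system is inconsistent.
It has no solutions.

0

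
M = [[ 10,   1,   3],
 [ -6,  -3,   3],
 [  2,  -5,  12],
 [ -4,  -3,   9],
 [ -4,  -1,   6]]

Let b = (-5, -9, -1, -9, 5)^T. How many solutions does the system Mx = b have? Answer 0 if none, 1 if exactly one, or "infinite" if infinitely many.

Row reduce the augmented matrix [M | b].
R2 ← R2 + (3/5)·R1: [0, -12/5, 24/5, -12]
R3 ← R3 − (1/5)·R1: [0, -26/5, 57/5, 0]
R4 ← R4 + (2/5)·R1: [0, -13/5, 51/5, -11]
R5 ← R5 + (2/5)·R1: [0, -3/5, 36/5, 3]
R3 ← R3 − (13/6)·R2: [0, 0, 1, 26]
R4 ← R4 − (13/12)·R2: [0, 0, 5, 2]
R5 ← R5 − (1/4)·R2: [0, 0, 6, 6]
R4 ← R4 − (5)·R3: [0, 0, 0, -128]
R5 ← R5 − (6)·R3: [0, 0, 0, -150]
R5 ← R5 − (75/64)·R4: [0, 0, 0, 0]
The echelon form has 4 nonzero rows; the last pivot sits in the augmented column, so rank(M) = 3 but rank([M|b]) = 4.
Since the ranks differ, the system is inconsistent.
It has no solutions.

0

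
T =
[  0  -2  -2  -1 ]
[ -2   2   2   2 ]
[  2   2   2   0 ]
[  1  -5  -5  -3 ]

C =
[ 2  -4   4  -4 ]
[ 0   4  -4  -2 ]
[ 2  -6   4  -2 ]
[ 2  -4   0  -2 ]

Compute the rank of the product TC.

First compute TC:
[[ -6,   8,   0,  10],
 [  4,  -4,  -8,  -4],
 [  8, -12,   8, -16],
 [-14,  18,   4,  22]]
Now row reduce the product.
R2 ← R2 + (2/3)·R1: [0, 4/3, -8, 8/3]
R3 ← R3 + (4/3)·R1: [0, -4/3, 8, -8/3]
R4 ← R4 − (7/3)·R1: [0, -2/3, 4, -4/3]
R3 ← R3 + R2: [0, 0, 0, 0]
R4 ← R4 + (1/2)·R2: [0, 0, 0, 0]
2 nonzero rows, so rank(TC) = 2.

2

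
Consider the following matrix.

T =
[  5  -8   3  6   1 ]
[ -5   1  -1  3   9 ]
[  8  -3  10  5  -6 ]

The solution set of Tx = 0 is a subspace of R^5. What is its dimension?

Row reduce to echelon form.
R2 ← R2 + R1: [0, -7, 2, 9, 10]
R3 ← R3 − (8/5)·R1: [0, 49/5, 26/5, -23/5, -38/5]
R3 ← R3 + (7/5)·R2: [0, 0, 8, 8, 32/5]
3 nonzero rows, so rank(T) = 3.
T has 5 columns; by rank–nullity, nullity = 5 − 3 = 2.

2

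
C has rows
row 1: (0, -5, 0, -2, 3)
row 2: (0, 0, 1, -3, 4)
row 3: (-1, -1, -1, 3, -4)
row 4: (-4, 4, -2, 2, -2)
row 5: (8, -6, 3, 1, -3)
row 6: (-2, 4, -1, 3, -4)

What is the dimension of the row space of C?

4

Row reduce to echelon form.
Swap R1 ↔ R3
R4 ← R4 − (4)·R1: [0, 8, 2, -10, 14]
R5 ← R5 + (8)·R1: [0, -14, -5, 25, -35]
R6 ← R6 − (2)·R1: [0, 6, 1, -3, 4]
Swap R2 ↔ R3
R4 ← R4 + (8/5)·R2: [0, 0, 2, -66/5, 94/5]
R5 ← R5 − (14/5)·R2: [0, 0, -5, 153/5, -217/5]
R6 ← R6 + (6/5)·R2: [0, 0, 1, -27/5, 38/5]
R4 ← R4 − (2)·R3: [0, 0, 0, -36/5, 54/5]
R5 ← R5 + (5)·R3: [0, 0, 0, 78/5, -117/5]
R6 ← R6 − R3: [0, 0, 0, -12/5, 18/5]
R5 ← R5 + (13/6)·R4: [0, 0, 0, 0, 0]
R6 ← R6 − (1/3)·R4: [0, 0, 0, 0, 0]
Echelon form has 4 nonzero rows, so rank(C) = 4.
The row space has dimension equal to the rank: 4.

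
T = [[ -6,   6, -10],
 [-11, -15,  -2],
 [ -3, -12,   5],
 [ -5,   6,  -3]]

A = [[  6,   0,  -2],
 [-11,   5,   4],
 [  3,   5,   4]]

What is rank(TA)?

3

First compute TA:
[[-132, -20,  -4],
 [ 93, -85, -46],
 [129, -35, -22],
 [-105,  15,  22]]
Now row reduce the product.
R2 ← R2 + (31/44)·R1: [0, -1090/11, -537/11]
R3 ← R3 + (43/44)·R1: [0, -600/11, -285/11]
R4 ← R4 − (35/44)·R1: [0, 340/11, 277/11]
R3 ← R3 − (60/109)·R2: [0, 0, 105/109]
R4 ← R4 + (34/109)·R2: [0, 0, 1085/109]
R4 ← R4 − (31/3)·R3: [0, 0, 0]
3 nonzero rows, so rank(TA) = 3.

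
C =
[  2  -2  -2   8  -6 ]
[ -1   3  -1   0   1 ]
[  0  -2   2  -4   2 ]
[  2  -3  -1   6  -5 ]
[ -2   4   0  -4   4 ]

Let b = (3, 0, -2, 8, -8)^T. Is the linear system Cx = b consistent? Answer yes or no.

no

Row reduce the augmented matrix [C | b].
R2 ← R2 + (1/2)·R1: [0, 2, -2, 4, -2, 3/2]
R4 ← R4 − R1: [0, -1, 1, -2, 1, 5]
R5 ← R5 + R1: [0, 2, -2, 4, -2, -5]
R3 ← R3 + R2: [0, 0, 0, 0, 0, -1/2]
R4 ← R4 + (1/2)·R2: [0, 0, 0, 0, 0, 23/4]
R5 ← R5 − R2: [0, 0, 0, 0, 0, -13/2]
R4 ← R4 + (23/2)·R3: [0, 0, 0, 0, 0, 0]
R5 ← R5 − (13)·R3: [0, 0, 0, 0, 0, 0]
The echelon form has 3 nonzero rows; the last pivot sits in the augmented column, so rank(C) = 2 but rank([C|b]) = 3.
Since the ranks differ, the system is inconsistent.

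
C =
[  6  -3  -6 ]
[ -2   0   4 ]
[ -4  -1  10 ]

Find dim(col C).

2

Row reduce to echelon form.
R2 ← R2 + (1/3)·R1: [0, -1, 2]
R3 ← R3 + (2/3)·R1: [0, -3, 6]
R3 ← R3 − (3)·R2: [0, 0, 0]
Echelon form has 2 nonzero rows, so rank(C) = 2.
The column space has dimension equal to the rank: 2.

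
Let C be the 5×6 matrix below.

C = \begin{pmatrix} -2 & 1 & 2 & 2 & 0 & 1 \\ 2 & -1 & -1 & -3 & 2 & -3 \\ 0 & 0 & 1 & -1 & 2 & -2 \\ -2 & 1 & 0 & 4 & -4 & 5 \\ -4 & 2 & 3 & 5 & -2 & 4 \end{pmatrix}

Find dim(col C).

2

Row reduce to echelon form.
R2 ← R2 + R1: [0, 0, 1, -1, 2, -2]
R4 ← R4 − R1: [0, 0, -2, 2, -4, 4]
R5 ← R5 − (2)·R1: [0, 0, -1, 1, -2, 2]
R3 ← R3 − R2: [0, 0, 0, 0, 0, 0]
R4 ← R4 + (2)·R2: [0, 0, 0, 0, 0, 0]
R5 ← R5 + R2: [0, 0, 0, 0, 0, 0]
Echelon form has 2 nonzero rows, so rank(C) = 2.
The column space has dimension equal to the rank: 2.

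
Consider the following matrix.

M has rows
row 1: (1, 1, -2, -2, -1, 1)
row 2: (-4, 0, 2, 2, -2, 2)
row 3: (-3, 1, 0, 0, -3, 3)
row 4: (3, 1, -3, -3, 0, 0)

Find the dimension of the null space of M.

4

Row reduce to echelon form.
R2 ← R2 + (4)·R1: [0, 4, -6, -6, -6, 6]
R3 ← R3 + (3)·R1: [0, 4, -6, -6, -6, 6]
R4 ← R4 − (3)·R1: [0, -2, 3, 3, 3, -3]
R3 ← R3 − R2: [0, 0, 0, 0, 0, 0]
R4 ← R4 + (1/2)·R2: [0, 0, 0, 0, 0, 0]
2 nonzero rows, so rank(M) = 2.
M has 6 columns; by rank–nullity, nullity = 6 − 2 = 4.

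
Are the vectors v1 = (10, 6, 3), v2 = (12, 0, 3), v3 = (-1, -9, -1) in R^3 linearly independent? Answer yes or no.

Form the matrix with these vectors as rows and row reduce.
R2 ← R2 − (6/5)·R1: [0, -36/5, -3/5]
R3 ← R3 + (1/10)·R1: [0, -42/5, -7/10]
R3 ← R3 − (7/6)·R2: [0, 0, 0]
2 nonzero rows, so the 3 vectors span a space of dimension 2.
Since 2 < 3, the vectors are linearly dependent.

no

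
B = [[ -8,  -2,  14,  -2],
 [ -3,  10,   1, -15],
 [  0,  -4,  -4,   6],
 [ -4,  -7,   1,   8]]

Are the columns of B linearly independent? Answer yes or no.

no

Row reduce B to echelon form.
R2 ← R2 − (3/8)·R1: [0, 43/4, -17/4, -57/4]
R4 ← R4 − (1/2)·R1: [0, -6, -6, 9]
R3 ← R3 + (16/43)·R2: [0, 0, -240/43, 30/43]
R4 ← R4 + (24/43)·R2: [0, 0, -360/43, 45/43]
R4 ← R4 − (3/2)·R3: [0, 0, 0, 0]
3 pivots among 4 columns.
Only 3 < 4 pivot columns, so the columns are linearly dependent.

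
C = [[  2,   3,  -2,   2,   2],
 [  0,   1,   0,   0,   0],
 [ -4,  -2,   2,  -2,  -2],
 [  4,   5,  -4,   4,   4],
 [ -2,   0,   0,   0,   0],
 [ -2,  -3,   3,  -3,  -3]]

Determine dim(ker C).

2

Row reduce to echelon form.
R3 ← R3 + (2)·R1: [0, 4, -2, 2, 2]
R4 ← R4 − (2)·R1: [0, -1, 0, 0, 0]
R5 ← R5 + R1: [0, 3, -2, 2, 2]
R6 ← R6 + R1: [0, 0, 1, -1, -1]
R3 ← R3 − (4)·R2: [0, 0, -2, 2, 2]
R4 ← R4 + R2: [0, 0, 0, 0, 0]
R5 ← R5 − (3)·R2: [0, 0, -2, 2, 2]
R5 ← R5 − R3: [0, 0, 0, 0, 0]
R6 ← R6 + (1/2)·R3: [0, 0, 0, 0, 0]
3 nonzero rows, so rank(C) = 3.
C has 5 columns; by rank–nullity, nullity = 5 − 3 = 2.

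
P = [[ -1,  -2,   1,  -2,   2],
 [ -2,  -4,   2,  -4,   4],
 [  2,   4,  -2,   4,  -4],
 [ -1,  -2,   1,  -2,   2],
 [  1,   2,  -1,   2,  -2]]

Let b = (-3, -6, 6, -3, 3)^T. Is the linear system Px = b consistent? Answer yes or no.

yes

Row reduce the augmented matrix [P | b].
R2 ← R2 − (2)·R1: [0, 0, 0, 0, 0, 0]
R3 ← R3 + (2)·R1: [0, 0, 0, 0, 0, 0]
R4 ← R4 − R1: [0, 0, 0, 0, 0, 0]
R5 ← R5 + R1: [0, 0, 0, 0, 0, 0]
The echelon form has 1 nonzero rows, and every pivot lies in the first 5 columns, so rank(P) = rank([P|b]) = 1.
The system is consistent.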